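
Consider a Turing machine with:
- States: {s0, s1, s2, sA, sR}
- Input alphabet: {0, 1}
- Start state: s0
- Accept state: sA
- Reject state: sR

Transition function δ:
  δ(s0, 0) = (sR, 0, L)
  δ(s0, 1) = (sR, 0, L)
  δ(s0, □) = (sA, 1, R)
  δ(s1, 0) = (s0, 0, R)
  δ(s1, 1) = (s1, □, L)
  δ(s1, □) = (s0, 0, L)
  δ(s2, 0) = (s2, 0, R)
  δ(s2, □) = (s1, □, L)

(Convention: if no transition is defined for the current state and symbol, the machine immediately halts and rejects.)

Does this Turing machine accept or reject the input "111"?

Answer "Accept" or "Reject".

Execution trace:
Initial: [s0]111
Step 1: δ(s0, 1) = (sR, 0, L) → [sR]□011

The machine reaches the reject state sR and halts.

Answer: Reject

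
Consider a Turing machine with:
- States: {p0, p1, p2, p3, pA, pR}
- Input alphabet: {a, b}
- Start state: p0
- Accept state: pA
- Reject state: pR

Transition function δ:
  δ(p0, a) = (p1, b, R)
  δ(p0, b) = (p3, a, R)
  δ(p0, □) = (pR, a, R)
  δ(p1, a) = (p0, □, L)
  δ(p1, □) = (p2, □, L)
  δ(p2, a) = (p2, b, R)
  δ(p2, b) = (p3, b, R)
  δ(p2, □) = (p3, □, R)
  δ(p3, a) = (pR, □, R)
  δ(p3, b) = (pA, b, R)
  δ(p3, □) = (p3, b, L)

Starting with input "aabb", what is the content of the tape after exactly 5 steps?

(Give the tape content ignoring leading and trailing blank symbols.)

Execution trace:
Initial: [p0]aabb
Step 1: δ(p0, a) = (p1, b, R) → b[p1]abb
Step 2: δ(p1, a) = (p0, □, L) → [p0]b□bb
Step 3: δ(p0, b) = (p3, a, R) → a[p3]□bb
Step 4: δ(p3, □) = (p3, b, L) → [p3]abbb
Step 5: δ(p3, a) = (pR, □, R) → □[pR]bbb

The machine reaches the reject state pR and halts.

After 5 steps, the tape (ignoring leading/trailing blanks) is: bbb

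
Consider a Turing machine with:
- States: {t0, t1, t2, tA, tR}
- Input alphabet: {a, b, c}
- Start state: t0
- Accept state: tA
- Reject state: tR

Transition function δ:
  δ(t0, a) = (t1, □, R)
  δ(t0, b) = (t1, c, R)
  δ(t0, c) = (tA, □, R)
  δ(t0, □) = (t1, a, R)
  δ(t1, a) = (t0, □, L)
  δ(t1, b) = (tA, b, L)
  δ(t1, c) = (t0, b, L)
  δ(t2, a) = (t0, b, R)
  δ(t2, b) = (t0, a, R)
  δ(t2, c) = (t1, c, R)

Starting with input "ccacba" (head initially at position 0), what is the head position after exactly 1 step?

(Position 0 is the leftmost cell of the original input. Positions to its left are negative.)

Execution trace (head position shown):
Step 0: [t0]ccacba  (head at position 0)
Step 1: move right → □[tA]cacba  (head at position 1)

After 1 step, the head is at position 1.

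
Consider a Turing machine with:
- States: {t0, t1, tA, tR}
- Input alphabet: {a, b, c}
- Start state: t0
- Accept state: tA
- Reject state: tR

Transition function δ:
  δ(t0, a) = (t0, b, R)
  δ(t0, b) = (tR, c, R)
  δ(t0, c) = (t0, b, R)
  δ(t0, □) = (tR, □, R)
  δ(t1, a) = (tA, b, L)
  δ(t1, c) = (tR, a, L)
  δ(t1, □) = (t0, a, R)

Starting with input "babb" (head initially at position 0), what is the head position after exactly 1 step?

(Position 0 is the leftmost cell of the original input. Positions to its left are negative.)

Execution trace (head position shown):
Step 0: [t0]babb  (head at position 0)
Step 1: move right → c[tR]abb  (head at position 1)

After 1 step, the head is at position 1.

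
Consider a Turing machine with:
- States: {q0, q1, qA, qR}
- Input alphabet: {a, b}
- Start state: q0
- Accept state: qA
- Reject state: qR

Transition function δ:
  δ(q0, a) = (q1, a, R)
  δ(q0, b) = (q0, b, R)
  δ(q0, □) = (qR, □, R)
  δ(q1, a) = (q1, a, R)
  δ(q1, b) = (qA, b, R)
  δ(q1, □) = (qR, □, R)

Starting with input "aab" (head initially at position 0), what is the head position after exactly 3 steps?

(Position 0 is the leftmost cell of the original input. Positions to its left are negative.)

Execution trace (head position shown):
Step 0: [q0]aab  (head at position 0)
Step 1: move right → a[q1]ab  (head at position 1)
Step 2: move right → aa[q1]b  (head at position 2)
Step 3: move right → aab[qA]□  (head at position 3)

After 3 steps, the head is at position 3.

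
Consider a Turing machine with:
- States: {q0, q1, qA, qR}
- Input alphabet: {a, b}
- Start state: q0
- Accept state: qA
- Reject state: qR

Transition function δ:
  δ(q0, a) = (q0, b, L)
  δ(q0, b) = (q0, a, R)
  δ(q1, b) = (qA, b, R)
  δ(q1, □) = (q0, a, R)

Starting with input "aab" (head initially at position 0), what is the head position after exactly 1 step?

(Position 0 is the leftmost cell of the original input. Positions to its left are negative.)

Execution trace (head position shown):
Step 0: [q0]aab  (head at position 0)
Step 1: move left → [q0]□bab  (head at position -1)

After 1 step, the head is at position -1.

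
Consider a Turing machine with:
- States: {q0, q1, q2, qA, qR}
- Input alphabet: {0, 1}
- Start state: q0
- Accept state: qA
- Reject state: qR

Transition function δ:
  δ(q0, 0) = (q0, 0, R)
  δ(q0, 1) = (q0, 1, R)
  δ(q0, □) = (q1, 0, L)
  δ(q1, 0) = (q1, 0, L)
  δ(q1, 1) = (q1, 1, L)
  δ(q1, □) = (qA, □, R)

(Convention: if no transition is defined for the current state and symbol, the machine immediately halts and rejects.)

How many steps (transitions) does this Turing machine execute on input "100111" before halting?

Execution trace:
Initial: [q0]100111
Step 1: δ(q0, 1) = (q0, 1, R) → 1[q0]00111
Step 2: δ(q0, 0) = (q0, 0, R) → 10[q0]0111
Step 3: δ(q0, 0) = (q0, 0, R) → 100[q0]111
Step 4: δ(q0, 1) = (q0, 1, R) → 1001[q0]11
Step 5: δ(q0, 1) = (q0, 1, R) → 10011[q0]1
Step 6: δ(q0, 1) = (q0, 1, R) → 100111[q0]□
Step 7: δ(q0, □) = (q1, 0, L) → 10011[q1]10
Step 8: δ(q1, 1) = (q1, 1, L) → 1001[q1]110
Step 9: δ(q1, 1) = (q1, 1, L) → 100[q1]1110
Step 10: δ(q1, 1) = (q1, 1, L) → 10[q1]01110
Step 11: δ(q1, 0) = (q1, 0, L) → 1[q1]001110
Step 12: δ(q1, 0) = (q1, 0, L) → [q1]1001110
Step 13: δ(q1, 1) = (q1, 1, L) → [q1]□1001110
Step 14: δ(q1, □) = (qA, □, R) → □[qA]1001110

The machine reaches the accept state qA and halts.

The machine executed 14 steps before halting.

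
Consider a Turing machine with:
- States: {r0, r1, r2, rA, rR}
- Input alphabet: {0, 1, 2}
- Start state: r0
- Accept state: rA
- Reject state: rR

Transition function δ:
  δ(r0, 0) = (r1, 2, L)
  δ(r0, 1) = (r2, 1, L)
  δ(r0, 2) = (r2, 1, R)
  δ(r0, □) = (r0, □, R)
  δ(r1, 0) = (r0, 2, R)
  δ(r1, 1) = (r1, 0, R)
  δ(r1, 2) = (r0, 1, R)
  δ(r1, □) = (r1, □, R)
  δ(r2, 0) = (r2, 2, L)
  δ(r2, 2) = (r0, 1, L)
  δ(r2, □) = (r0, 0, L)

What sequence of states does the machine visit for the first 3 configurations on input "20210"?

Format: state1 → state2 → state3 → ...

Execution trace:
Initial: [r0]20210
Step 1: δ(r0, 2) = (r2, 1, R) → 1[r2]0210
Step 2: δ(r2, 0) = (r2, 2, L) → [r2]12210

No transition is defined for δ(r2, 1). By convention the machine halts and rejects.

State sequence: r0 → r2 → r2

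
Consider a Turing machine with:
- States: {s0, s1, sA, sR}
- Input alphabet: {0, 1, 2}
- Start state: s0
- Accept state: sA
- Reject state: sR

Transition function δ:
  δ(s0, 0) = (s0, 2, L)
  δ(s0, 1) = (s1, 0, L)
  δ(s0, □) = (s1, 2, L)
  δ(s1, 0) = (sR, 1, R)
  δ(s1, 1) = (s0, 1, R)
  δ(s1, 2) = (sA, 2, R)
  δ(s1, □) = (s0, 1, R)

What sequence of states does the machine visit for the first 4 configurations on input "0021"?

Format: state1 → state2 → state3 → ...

Execution trace:
Initial: [s0]0021
Step 1: δ(s0, 0) = (s0, 2, L) → [s0]□2021
Step 2: δ(s0, □) = (s1, 2, L) → [s1]□22021
Step 3: δ(s1, □) = (s0, 1, R) → 1[s0]22021

No transition is defined for δ(s0, 2). By convention the machine halts and rejects.

State sequence: s0 → s0 → s1 → s0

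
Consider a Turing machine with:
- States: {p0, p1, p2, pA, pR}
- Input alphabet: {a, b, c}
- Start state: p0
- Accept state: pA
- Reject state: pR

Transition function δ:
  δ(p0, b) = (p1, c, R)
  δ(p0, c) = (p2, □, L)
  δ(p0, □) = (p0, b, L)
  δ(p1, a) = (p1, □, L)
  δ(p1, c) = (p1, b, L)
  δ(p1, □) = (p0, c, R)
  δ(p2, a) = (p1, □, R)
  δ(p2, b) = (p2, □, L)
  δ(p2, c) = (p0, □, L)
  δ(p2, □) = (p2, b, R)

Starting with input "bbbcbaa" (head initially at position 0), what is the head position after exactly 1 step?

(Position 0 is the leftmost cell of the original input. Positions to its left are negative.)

Execution trace (head position shown):
Step 0: [p0]bbbcbaa  (head at position 0)
Step 1: move right → c[p1]bbcbaa  (head at position 1)

After 1 step, the head is at position 1.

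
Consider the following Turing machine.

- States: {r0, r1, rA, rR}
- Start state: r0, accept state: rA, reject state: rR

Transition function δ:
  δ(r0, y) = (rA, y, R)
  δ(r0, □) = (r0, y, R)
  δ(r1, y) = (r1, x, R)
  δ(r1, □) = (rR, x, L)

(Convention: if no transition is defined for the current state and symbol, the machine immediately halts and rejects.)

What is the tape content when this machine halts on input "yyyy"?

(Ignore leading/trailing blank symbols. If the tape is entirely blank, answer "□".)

Execution trace:
Initial: [r0]yyyy
Step 1: δ(r0, y) = (rA, y, R) → y[rA]yyy

The machine reaches the accept state rA and halts.

Final tape (ignoring leading/trailing blanks): yyyy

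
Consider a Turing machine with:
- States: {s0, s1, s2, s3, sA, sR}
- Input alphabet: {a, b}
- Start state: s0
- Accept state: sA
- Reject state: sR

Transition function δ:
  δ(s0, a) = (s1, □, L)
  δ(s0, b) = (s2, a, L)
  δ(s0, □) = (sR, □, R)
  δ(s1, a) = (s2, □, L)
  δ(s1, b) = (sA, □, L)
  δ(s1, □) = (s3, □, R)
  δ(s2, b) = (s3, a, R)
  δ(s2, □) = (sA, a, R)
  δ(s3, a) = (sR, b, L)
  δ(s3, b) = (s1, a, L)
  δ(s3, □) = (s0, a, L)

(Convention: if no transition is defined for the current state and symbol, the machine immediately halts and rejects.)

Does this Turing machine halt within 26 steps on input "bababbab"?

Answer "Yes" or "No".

Execution trace:
Initial: [s0]bababbab
Step 1: δ(s0, b) = (s2, a, L) → [s2]□aababbab
Step 2: δ(s2, □) = (sA, a, R) → a[sA]aababbab

The machine reaches the accept state sA and halts.
The machine halted after 2 steps (within the 26-step bound).

Answer: Yes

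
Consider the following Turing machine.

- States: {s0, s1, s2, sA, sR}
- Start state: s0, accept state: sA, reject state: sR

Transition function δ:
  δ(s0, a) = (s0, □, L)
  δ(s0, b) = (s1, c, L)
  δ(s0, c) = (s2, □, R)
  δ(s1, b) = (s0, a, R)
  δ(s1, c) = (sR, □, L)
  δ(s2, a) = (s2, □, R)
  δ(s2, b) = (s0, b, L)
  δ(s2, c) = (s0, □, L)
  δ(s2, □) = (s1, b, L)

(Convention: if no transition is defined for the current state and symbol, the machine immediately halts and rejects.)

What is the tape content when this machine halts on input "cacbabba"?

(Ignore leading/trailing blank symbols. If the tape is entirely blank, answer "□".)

Execution trace:
Initial: [s0]cacbabba
Step 1: δ(s0, c) = (s2, □, R) → □[s2]acbabba
Step 2: δ(s2, a) = (s2, □, R) → □□[s2]cbabba
Step 3: δ(s2, c) = (s0, □, L) → □[s0]□□babba

No transition is defined for δ(s0, □). By convention the machine halts and rejects.

Final tape (ignoring leading/trailing blanks): babba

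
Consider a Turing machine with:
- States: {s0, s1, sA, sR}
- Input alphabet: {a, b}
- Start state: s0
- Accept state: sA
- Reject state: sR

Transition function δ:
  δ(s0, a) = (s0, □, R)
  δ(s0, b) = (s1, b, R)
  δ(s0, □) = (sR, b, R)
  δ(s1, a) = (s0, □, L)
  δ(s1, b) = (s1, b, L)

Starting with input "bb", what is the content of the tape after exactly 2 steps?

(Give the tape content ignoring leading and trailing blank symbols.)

Execution trace:
Initial: [s0]bb
Step 1: δ(s0, b) = (s1, b, R) → b[s1]b
Step 2: δ(s1, b) = (s1, b, L) → [s1]bb

After 2 steps, the tape (ignoring leading/trailing blanks) is: bb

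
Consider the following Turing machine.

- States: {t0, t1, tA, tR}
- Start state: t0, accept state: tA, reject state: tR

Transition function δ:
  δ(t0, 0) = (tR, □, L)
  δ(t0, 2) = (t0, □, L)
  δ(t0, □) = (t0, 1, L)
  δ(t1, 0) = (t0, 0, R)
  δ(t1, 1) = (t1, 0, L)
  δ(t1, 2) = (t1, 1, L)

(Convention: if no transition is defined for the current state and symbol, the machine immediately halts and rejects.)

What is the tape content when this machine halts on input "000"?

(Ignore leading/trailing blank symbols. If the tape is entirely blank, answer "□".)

Execution trace:
Initial: [t0]000
Step 1: δ(t0, 0) = (tR, □, L) → [tR]□□00

The machine reaches the reject state tR and halts.

Final tape (ignoring leading/trailing blanks): 00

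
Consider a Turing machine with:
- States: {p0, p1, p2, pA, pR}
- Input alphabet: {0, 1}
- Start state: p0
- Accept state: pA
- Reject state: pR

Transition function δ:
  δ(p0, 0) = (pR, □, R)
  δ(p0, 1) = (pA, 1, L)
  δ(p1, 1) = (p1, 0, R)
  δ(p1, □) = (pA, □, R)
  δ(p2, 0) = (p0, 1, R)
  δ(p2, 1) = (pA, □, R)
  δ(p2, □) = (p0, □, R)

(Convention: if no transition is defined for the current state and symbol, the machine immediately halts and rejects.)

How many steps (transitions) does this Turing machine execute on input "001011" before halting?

Execution trace:
Initial: [p0]001011
Step 1: δ(p0, 0) = (pR, □, R) → □[pR]01011

The machine reaches the reject state pR and halts.

The machine executed 1 step before halting.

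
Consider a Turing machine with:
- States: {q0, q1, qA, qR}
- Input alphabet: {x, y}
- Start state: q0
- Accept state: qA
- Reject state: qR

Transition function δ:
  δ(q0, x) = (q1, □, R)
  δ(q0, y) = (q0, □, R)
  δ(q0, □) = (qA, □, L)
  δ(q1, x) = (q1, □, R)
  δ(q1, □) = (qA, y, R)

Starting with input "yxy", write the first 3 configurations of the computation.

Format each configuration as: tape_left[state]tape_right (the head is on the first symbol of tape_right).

Transitions applied:
Step 1: δ(q0, y) = (q0, □, R)
Step 2: δ(q0, x) = (q1, □, R)

The first 3 configurations are:
[q0]yxy ⊢ □[q0]xy ⊢ □□[q1]y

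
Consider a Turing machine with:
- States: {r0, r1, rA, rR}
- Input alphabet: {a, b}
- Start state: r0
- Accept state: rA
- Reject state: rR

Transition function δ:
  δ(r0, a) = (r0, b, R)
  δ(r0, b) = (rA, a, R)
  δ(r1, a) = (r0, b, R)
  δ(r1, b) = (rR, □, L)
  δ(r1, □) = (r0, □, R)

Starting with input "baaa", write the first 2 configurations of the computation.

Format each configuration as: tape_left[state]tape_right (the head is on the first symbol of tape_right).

Transitions applied:
Step 1: δ(r0, b) = (rA, a, R)

The first 2 configurations are:
[r0]baaa ⊢ a[rA]aaa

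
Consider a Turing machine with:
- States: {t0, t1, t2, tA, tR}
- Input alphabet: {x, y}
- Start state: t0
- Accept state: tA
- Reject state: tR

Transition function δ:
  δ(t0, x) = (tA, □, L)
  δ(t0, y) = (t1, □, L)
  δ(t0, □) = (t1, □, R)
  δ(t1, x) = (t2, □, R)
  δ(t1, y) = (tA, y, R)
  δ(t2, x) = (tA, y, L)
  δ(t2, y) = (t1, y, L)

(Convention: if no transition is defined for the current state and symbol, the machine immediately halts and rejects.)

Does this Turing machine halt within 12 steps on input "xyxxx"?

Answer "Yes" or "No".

Execution trace:
Initial: [t0]xyxxx
Step 1: δ(t0, x) = (tA, □, L) → [tA]□□yxxx

The machine reaches the accept state tA and halts.
The machine halted after 1 step (within the 12-step bound).

Answer: Yes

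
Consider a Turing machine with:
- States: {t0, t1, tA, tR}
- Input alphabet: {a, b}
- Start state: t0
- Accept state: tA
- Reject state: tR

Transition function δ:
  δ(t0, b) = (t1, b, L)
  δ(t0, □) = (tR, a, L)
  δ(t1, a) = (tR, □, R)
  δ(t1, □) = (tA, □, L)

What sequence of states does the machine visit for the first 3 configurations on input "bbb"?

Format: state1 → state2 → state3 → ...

Execution trace:
Initial: [t0]bbb
Step 1: δ(t0, b) = (t1, b, L) → [t1]□bbb
Step 2: δ(t1, □) = (tA, □, L) → [tA]□□bbb

The machine reaches the accept state tA and halts.

State sequence: t0 → t1 → tA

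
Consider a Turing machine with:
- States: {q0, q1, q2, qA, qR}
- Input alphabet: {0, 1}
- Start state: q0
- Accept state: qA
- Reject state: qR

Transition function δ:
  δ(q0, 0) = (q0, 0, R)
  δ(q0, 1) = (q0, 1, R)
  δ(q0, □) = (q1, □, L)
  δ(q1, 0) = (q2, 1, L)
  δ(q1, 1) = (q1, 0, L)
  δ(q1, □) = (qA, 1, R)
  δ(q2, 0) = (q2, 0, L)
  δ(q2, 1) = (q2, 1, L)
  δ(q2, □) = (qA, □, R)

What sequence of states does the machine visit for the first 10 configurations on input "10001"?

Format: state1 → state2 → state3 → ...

Execution trace:
Initial: [q0]10001
Step 1: δ(q0, 1) = (q0, 1, R) → 1[q0]0001
Step 2: δ(q0, 0) = (q0, 0, R) → 10[q0]001
Step 3: δ(q0, 0) = (q0, 0, R) → 100[q0]01
Step 4: δ(q0, 0) = (q0, 0, R) → 1000[q0]1
Step 5: δ(q0, 1) = (q0, 1, R) → 10001[q0]□
Step 6: δ(q0, □) = (q1, □, L) → 1000[q1]1□
Step 7: δ(q1, 1) = (q1, 0, L) → 100[q1]00□
Step 8: δ(q1, 0) = (q2, 1, L) → 10[q2]010□
Step 9: δ(q2, 0) = (q2, 0, L) → 1[q2]0010□

State sequence: q0 → q0 → q0 → q0 → q0 → q0 → q1 → q1 → q2 → q2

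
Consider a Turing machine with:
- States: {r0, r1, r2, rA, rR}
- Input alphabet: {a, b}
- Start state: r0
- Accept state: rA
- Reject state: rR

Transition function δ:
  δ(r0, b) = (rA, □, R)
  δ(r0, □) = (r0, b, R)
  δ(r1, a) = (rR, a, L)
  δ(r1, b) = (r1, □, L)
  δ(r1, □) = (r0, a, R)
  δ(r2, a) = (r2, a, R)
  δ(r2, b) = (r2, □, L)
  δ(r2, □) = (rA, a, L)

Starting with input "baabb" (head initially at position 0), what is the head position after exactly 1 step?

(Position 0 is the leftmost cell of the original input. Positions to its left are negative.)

Execution trace (head position shown):
Step 0: [r0]baabb  (head at position 0)
Step 1: move right → □[rA]aabb  (head at position 1)

After 1 step, the head is at position 1.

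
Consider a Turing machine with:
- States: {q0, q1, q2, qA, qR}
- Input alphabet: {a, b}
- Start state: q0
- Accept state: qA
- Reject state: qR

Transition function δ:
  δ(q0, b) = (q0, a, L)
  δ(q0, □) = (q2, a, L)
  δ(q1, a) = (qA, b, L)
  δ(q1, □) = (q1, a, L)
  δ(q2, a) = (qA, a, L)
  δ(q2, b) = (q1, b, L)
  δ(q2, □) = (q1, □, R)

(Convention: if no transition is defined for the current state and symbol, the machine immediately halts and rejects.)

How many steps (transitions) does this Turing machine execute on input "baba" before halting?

Execution trace:
Initial: [q0]baba
Step 1: δ(q0, b) = (q0, a, L) → [q0]□aaba
Step 2: δ(q0, □) = (q2, a, L) → [q2]□aaaba
Step 3: δ(q2, □) = (q1, □, R) → □[q1]aaaba
Step 4: δ(q1, a) = (qA, b, L) → [qA]□baaba

The machine reaches the accept state qA and halts.

The machine executed 4 steps before halting.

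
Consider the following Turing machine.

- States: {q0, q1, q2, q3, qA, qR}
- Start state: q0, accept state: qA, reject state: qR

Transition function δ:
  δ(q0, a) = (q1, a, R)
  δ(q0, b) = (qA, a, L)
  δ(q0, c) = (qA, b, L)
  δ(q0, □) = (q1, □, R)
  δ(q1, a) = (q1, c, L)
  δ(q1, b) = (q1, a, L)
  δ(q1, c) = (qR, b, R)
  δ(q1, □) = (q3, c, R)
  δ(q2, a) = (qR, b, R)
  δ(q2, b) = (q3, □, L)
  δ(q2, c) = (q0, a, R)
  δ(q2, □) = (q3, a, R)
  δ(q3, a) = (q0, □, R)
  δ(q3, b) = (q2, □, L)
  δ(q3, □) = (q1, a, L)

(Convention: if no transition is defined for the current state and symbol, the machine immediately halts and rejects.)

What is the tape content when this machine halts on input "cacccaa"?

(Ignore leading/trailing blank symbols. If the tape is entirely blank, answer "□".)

Execution trace:
Initial: [q0]cacccaa
Step 1: δ(q0, c) = (qA, b, L) → [qA]□bacccaa

The machine reaches the accept state qA and halts.

Final tape (ignoring leading/trailing blanks): bacccaa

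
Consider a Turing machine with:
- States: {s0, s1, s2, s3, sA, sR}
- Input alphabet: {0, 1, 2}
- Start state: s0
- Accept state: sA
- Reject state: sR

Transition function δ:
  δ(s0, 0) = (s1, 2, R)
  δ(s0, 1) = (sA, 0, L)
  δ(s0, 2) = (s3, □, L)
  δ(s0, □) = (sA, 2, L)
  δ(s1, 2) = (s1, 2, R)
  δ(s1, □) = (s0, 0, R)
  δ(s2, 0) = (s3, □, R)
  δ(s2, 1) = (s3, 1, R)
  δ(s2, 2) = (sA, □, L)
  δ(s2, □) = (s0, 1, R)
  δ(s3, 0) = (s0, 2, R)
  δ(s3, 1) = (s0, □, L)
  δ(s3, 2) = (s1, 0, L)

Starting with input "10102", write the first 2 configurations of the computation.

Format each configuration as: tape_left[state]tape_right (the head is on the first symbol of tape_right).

Transitions applied:
Step 1: δ(s0, 1) = (sA, 0, L)

The first 2 configurations are:
[s0]10102 ⊢ [sA]□00102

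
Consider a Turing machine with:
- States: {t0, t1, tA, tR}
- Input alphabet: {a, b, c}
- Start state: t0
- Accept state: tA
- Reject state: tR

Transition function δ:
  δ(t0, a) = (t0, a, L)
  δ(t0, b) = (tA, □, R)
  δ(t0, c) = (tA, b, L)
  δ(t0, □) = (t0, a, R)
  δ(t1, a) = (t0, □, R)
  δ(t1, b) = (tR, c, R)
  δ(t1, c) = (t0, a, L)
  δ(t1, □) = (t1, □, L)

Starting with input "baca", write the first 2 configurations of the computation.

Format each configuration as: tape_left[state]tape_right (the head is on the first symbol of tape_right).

Transitions applied:
Step 1: δ(t0, b) = (tA, □, R)

The first 2 configurations are:
[t0]baca ⊢ □[tA]aca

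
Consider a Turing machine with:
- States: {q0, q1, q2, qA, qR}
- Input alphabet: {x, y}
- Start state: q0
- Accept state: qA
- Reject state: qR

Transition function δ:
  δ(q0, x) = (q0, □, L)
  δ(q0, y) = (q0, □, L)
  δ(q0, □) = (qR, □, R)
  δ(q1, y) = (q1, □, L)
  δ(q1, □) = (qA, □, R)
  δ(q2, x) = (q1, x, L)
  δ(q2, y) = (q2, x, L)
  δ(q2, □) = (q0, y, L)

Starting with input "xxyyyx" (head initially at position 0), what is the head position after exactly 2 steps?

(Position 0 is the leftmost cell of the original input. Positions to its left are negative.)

Execution trace (head position shown):
Step 0: [q0]xxyyyx  (head at position 0)
Step 1: move left → [q0]□□xyyyx  (head at position -1)
Step 2: move right → □[qR]□xyyyx  (head at position 0)

After 2 steps, the head is at position 0.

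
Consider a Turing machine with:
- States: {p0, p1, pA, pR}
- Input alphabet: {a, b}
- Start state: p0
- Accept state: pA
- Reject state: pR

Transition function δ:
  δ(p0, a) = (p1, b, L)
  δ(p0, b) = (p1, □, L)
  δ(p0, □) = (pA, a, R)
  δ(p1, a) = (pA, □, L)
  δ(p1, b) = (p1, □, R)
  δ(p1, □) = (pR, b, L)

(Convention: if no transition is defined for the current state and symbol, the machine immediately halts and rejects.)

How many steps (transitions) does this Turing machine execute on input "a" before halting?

Execution trace:
Initial: [p0]a
Step 1: δ(p0, a) = (p1, b, L) → [p1]□b
Step 2: δ(p1, □) = (pR, b, L) → [pR]□bb

The machine reaches the reject state pR and halts.

The machine executed 2 steps before halting.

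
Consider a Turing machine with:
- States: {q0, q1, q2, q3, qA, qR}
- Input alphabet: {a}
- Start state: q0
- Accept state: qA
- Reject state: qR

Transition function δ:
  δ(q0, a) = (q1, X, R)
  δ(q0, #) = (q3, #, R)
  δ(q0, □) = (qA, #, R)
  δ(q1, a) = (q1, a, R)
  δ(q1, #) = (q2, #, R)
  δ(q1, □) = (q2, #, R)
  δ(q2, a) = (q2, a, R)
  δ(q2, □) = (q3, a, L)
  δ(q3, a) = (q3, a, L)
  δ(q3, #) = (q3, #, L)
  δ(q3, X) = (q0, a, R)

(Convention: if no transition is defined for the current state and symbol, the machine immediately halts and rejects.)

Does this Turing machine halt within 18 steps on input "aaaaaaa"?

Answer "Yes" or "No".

Execution trace:
Initial: [q0]aaaaaaa
Step 1: δ(q0, a) = (q1, X, R) → X[q1]aaaaaa
Step 2: δ(q1, a) = (q1, a, R) → Xa[q1]aaaaa
Step 3: δ(q1, a) = (q1, a, R) → Xaa[q1]aaaa
Step 4: δ(q1, a) = (q1, a, R) → Xaaa[q1]aaa
Step 5: δ(q1, a) = (q1, a, R) → Xaaaa[q1]aa
Step 6: δ(q1, a) = (q1, a, R) → Xaaaaa[q1]a
Step 7: δ(q1, a) = (q1, a, R) → Xaaaaaa[q1]□
Step 8: δ(q1, □) = (q2, #, R) → Xaaaaaa#[q2]□
Step 9: δ(q2, □) = (q3, a, L) → Xaaaaaa[q3]#a
Step 10: δ(q3, #) = (q3, #, L) → Xaaaaa[q3]a#a
Step 11: δ(q3, a) = (q3, a, L) → Xaaaa[q3]aa#a
Step 12: δ(q3, a) = (q3, a, L) → Xaaa[q3]aaa#a
Step 13: δ(q3, a) = (q3, a, L) → Xaa[q3]aaaa#a
Step 14: δ(q3, a) = (q3, a, L) → Xa[q3]aaaaa#a
Step 15: δ(q3, a) = (q3, a, L) → X[q3]aaaaaa#a
Step 16: δ(q3, a) = (q3, a, L) → [q3]Xaaaaaa#a
Step 17: δ(q3, X) = (q0, a, R) → a[q0]aaaaaa#a
Step 18: δ(q0, a) = (q1, X, R) → aX[q1]aaaaa#a

The machine has not reached a halting state after 18 steps.
The machine did not halt within the 18-step bound.

Answer: No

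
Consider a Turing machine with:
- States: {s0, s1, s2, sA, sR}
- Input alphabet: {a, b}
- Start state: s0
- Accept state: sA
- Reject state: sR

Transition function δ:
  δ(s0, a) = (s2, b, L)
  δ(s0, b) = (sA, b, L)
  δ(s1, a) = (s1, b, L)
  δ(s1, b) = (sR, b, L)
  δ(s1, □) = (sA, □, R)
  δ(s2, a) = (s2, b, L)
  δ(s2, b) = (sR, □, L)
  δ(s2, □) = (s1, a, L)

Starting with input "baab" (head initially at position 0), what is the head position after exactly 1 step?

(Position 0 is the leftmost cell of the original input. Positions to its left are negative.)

Execution trace (head position shown):
Step 0: [s0]baab  (head at position 0)
Step 1: move left → [sA]□baab  (head at position -1)

After 1 step, the head is at position -1.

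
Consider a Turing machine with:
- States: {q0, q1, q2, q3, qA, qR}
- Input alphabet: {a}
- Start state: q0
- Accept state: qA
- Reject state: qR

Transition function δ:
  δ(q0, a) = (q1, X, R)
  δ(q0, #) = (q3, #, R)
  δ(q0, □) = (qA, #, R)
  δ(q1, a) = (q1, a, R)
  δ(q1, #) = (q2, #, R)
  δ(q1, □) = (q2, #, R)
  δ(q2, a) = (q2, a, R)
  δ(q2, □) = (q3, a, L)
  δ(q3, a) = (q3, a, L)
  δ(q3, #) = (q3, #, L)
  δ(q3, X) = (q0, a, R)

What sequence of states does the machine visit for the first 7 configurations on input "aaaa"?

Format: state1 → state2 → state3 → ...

Execution trace:
Initial: [q0]aaaa
Step 1: δ(q0, a) = (q1, X, R) → X[q1]aaa
Step 2: δ(q1, a) = (q1, a, R) → Xa[q1]aa
Step 3: δ(q1, a) = (q1, a, R) → Xaa[q1]a
Step 4: δ(q1, a) = (q1, a, R) → Xaaa[q1]□
Step 5: δ(q1, □) = (q2, #, R) → Xaaa#[q2]□
Step 6: δ(q2, □) = (q3, a, L) → Xaaa[q3]#a

State sequence: q0 → q1 → q1 → q1 → q1 → q2 → q3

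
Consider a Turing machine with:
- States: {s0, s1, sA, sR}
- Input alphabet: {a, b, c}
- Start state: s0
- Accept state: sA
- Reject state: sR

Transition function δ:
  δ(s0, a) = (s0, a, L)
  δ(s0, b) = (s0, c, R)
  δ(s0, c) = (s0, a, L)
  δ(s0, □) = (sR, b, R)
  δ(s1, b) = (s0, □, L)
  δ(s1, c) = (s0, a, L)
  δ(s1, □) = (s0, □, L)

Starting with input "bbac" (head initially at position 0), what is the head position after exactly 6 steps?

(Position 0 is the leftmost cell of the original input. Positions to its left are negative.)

Execution trace (head position shown):
Step 0: [s0]bbac  (head at position 0)
Step 1: move right → c[s0]bac  (head at position 1)
Step 2: move right → cc[s0]ac  (head at position 2)
Step 3: move left → c[s0]cac  (head at position 1)
Step 4: move left → [s0]caac  (head at position 0)
Step 5: move left → [s0]□aaac  (head at position -1)
Step 6: move right → b[sR]aaac  (head at position 0)

After 6 steps, the head is at position 0.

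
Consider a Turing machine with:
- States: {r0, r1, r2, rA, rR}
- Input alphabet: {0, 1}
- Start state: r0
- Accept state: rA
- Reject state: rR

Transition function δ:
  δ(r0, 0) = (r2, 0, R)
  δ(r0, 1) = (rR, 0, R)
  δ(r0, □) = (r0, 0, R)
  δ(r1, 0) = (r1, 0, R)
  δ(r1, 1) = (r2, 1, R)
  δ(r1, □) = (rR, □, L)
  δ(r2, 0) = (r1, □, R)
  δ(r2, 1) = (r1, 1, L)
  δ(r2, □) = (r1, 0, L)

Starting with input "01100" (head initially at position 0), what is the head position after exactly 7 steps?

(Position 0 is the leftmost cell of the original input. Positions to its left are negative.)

Execution trace (head position shown):
Step 0: [r0]01100  (head at position 0)
Step 1: move right → 0[r2]1100  (head at position 1)
Step 2: move left → [r1]01100  (head at position 0)
Step 3: move right → 0[r1]1100  (head at position 1)
Step 4: move right → 01[r2]100  (head at position 2)
Step 5: move left → 0[r1]1100  (head at position 1)
Step 6: move right → 01[r2]100  (head at position 2)
Step 7: move left → 0[r1]1100  (head at position 1)

After 7 steps, the head is at position 1.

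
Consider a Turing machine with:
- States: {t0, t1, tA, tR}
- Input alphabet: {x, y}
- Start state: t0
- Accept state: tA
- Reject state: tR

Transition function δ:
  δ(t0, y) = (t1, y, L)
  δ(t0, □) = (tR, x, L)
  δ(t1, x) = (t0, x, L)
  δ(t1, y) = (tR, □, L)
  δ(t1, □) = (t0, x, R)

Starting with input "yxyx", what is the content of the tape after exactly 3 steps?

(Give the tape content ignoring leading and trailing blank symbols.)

Execution trace:
Initial: [t0]yxyx
Step 1: δ(t0, y) = (t1, y, L) → [t1]□yxyx
Step 2: δ(t1, □) = (t0, x, R) → x[t0]yxyx
Step 3: δ(t0, y) = (t1, y, L) → [t1]xyxyx

After 3 steps, the tape (ignoring leading/trailing blanks) is: xyxyx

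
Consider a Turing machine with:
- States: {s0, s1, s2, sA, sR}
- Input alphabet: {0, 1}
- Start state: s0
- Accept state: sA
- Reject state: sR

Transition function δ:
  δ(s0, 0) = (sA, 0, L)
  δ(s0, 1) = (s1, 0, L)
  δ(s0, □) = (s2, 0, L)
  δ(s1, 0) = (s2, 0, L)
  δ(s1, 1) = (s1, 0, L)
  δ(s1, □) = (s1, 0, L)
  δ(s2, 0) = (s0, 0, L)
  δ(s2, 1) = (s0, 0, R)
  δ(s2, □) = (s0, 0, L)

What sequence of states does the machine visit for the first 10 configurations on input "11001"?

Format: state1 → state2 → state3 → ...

Execution trace:
Initial: [s0]11001
Step 1: δ(s0, 1) = (s1, 0, L) → [s1]□01001
Step 2: δ(s1, □) = (s1, 0, L) → [s1]□001001
Step 3: δ(s1, □) = (s1, 0, L) → [s1]□0001001
Step 4: δ(s1, □) = (s1, 0, L) → [s1]□00001001
Step 5: δ(s1, □) = (s1, 0, L) → [s1]□000001001
Step 6: δ(s1, □) = (s1, 0, L) → [s1]□0000001001
Step 7: δ(s1, □) = (s1, 0, L) → [s1]□00000001001
Step 8: δ(s1, □) = (s1, 0, L) → [s1]□000000001001
Step 9: δ(s1, □) = (s1, 0, L) → [s1]□0000000001001

State sequence: s0 → s1 → s1 → s1 → s1 → s1 → s1 → s1 → s1 → s1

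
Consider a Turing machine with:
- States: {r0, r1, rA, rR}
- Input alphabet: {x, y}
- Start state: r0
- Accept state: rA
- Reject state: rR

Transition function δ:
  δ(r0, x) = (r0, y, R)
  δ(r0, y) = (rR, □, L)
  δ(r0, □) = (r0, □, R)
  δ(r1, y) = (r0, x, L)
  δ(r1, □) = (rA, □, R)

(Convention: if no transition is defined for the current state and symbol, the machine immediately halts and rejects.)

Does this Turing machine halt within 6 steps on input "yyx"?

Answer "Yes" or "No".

Execution trace:
Initial: [r0]yyx
Step 1: δ(r0, y) = (rR, □, L) → [rR]□□yx

The machine reaches the reject state rR and halts.
The machine halted after 1 step (within the 6-step bound).

Answer: Yes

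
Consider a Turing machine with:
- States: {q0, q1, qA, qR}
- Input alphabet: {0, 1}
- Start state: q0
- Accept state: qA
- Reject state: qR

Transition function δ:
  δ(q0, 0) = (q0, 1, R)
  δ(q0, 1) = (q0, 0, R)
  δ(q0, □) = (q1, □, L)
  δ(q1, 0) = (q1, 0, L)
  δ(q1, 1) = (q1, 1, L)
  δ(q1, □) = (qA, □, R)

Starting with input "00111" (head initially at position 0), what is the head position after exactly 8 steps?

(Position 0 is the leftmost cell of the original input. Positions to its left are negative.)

Execution trace (head position shown):
Step 0: [q0]00111  (head at position 0)
Step 1: move right → 1[q0]0111  (head at position 1)
Step 2: move right → 11[q0]111  (head at position 2)
Step 3: move right → 110[q0]11  (head at position 3)
Step 4: move right → 1100[q0]1  (head at position 4)
Step 5: move right → 11000[q0]□  (head at position 5)
Step 6: move left → 1100[q1]0□  (head at position 4)
Step 7: move left → 110[q1]00□  (head at position 3)
Step 8: move left → 11[q1]000□  (head at position 2)

After 8 steps, the head is at position 2.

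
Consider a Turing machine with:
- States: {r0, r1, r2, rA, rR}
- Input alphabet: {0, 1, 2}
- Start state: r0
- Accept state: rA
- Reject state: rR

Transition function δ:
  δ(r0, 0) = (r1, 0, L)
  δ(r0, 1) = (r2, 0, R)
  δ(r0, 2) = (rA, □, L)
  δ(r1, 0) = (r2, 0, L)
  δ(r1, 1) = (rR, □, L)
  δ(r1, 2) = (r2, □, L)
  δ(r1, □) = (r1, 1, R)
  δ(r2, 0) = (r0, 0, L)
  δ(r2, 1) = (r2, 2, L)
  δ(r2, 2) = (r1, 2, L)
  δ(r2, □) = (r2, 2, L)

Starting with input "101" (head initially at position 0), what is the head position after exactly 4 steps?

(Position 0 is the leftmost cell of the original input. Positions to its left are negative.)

Execution trace (head position shown):
Step 0: [r0]101  (head at position 0)
Step 1: move right → 0[r2]01  (head at position 1)
Step 2: move left → [r0]001  (head at position 0)
Step 3: move left → [r1]□001  (head at position -1)
Step 4: move right → 1[r1]001  (head at position 0)

After 4 steps, the head is at position 0.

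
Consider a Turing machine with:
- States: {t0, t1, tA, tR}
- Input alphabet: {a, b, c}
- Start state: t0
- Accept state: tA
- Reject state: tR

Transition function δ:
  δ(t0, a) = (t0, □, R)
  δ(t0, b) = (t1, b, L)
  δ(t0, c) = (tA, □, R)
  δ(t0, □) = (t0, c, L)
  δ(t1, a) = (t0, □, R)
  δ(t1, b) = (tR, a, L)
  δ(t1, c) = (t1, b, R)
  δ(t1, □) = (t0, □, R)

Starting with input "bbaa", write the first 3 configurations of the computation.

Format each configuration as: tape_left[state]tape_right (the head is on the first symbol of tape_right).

Transitions applied:
Step 1: δ(t0, b) = (t1, b, L)
Step 2: δ(t1, □) = (t0, □, R)

The first 3 configurations are:
[t0]bbaa ⊢ [t1]□bbaa ⊢ □[t0]bbaa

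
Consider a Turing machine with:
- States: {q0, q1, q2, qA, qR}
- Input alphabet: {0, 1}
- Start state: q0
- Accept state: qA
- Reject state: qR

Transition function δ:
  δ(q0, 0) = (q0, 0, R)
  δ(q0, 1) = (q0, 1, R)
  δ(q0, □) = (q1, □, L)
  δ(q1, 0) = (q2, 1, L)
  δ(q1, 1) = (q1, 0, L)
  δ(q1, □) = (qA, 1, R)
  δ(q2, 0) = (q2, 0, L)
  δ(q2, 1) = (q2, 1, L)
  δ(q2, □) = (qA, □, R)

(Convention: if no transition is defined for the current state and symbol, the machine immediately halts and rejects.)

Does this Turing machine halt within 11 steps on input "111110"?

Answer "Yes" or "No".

Execution trace:
Initial: [q0]111110
Step 1: δ(q0, 1) = (q0, 1, R) → 1[q0]11110
Step 2: δ(q0, 1) = (q0, 1, R) → 11[q0]1110
Step 3: δ(q0, 1) = (q0, 1, R) → 111[q0]110
Step 4: δ(q0, 1) = (q0, 1, R) → 1111[q0]10
Step 5: δ(q0, 1) = (q0, 1, R) → 11111[q0]0
Step 6: δ(q0, 0) = (q0, 0, R) → 111110[q0]□
Step 7: δ(q0, □) = (q1, □, L) → 11111[q1]0□
Step 8: δ(q1, 0) = (q2, 1, L) → 1111[q2]11□
Step 9: δ(q2, 1) = (q2, 1, L) → 111[q2]111□
Step 10: δ(q2, 1) = (q2, 1, L) → 11[q2]1111□
Step 11: δ(q2, 1) = (q2, 1, L) → 1[q2]11111□

The machine has not reached a halting state after 11 steps.
The machine did not halt within the 11-step bound.

Answer: No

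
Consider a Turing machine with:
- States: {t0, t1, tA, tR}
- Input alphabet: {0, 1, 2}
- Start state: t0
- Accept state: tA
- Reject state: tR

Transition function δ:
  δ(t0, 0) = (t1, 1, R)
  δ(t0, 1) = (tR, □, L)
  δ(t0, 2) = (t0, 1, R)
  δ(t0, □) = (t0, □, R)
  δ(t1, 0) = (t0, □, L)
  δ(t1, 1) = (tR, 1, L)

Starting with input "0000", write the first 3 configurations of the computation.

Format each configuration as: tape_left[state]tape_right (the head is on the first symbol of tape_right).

Transitions applied:
Step 1: δ(t0, 0) = (t1, 1, R)
Step 2: δ(t1, 0) = (t0, □, L)

The first 3 configurations are:
[t0]0000 ⊢ 1[t1]000 ⊢ [t0]1□00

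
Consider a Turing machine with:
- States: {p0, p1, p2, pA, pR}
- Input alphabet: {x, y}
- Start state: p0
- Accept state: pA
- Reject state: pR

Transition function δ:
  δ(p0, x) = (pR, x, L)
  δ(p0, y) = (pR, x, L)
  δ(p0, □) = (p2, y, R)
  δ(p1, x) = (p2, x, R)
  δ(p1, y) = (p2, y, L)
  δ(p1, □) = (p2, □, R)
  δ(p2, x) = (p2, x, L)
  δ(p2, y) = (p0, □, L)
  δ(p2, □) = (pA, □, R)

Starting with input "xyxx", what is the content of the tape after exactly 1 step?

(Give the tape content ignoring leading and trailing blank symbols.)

Execution trace:
Initial: [p0]xyxx
Step 1: δ(p0, x) = (pR, x, L) → [pR]□xyxx

The machine reaches the reject state pR and halts.

After 1 step, the tape (ignoring leading/trailing blanks) is: xyxx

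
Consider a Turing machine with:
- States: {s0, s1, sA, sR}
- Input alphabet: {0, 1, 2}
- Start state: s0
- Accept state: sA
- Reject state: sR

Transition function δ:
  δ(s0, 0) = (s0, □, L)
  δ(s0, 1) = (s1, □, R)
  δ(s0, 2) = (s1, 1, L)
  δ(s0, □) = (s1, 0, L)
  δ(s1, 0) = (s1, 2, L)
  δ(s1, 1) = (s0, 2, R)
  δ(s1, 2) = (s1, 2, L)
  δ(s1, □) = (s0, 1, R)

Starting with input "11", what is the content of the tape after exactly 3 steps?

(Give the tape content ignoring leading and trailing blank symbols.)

Execution trace:
Initial: [s0]11
Step 1: δ(s0, 1) = (s1, □, R) → □[s1]1
Step 2: δ(s1, 1) = (s0, 2, R) → □2[s0]□
Step 3: δ(s0, □) = (s1, 0, L) → □[s1]20

After 3 steps, the tape (ignoring leading/trailing blanks) is: 20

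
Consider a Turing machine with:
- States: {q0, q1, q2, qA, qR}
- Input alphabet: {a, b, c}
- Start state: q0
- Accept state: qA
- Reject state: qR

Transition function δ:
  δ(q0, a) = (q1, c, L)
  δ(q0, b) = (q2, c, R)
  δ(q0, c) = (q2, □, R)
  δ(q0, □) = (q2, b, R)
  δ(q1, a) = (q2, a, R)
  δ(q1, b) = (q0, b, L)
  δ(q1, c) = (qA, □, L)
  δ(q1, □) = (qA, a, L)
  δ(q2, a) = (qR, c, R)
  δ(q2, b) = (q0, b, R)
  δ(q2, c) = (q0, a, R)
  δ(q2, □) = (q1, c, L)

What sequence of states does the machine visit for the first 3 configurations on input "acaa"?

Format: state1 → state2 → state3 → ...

Execution trace:
Initial: [q0]acaa
Step 1: δ(q0, a) = (q1, c, L) → [q1]□ccaa
Step 2: δ(q1, □) = (qA, a, L) → [qA]□accaa

The machine reaches the accept state qA and halts.

State sequence: q0 → q1 → qA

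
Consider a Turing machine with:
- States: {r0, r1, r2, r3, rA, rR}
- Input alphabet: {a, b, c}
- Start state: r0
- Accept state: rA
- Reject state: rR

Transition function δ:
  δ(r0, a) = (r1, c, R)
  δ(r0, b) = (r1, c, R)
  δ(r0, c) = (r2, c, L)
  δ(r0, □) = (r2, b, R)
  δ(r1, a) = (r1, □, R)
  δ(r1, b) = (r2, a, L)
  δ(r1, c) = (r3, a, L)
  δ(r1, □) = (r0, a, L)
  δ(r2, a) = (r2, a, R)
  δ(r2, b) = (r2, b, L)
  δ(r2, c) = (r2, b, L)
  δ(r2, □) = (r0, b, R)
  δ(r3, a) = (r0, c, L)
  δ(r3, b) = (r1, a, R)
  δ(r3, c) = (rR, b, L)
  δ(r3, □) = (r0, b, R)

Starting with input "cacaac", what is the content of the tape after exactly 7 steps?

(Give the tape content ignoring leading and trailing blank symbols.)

Execution trace:
Initial: [r0]cacaac
Step 1: δ(r0, c) = (r2, c, L) → [r2]□cacaac
Step 2: δ(r2, □) = (r0, b, R) → b[r0]cacaac
Step 3: δ(r0, c) = (r2, c, L) → [r2]bcacaac
Step 4: δ(r2, b) = (r2, b, L) → [r2]□bcacaac
Step 5: δ(r2, □) = (r0, b, R) → b[r0]bcacaac
Step 6: δ(r0, b) = (r1, c, R) → bc[r1]cacaac
Step 7: δ(r1, c) = (r3, a, L) → b[r3]caacaac

After 7 steps, the tape (ignoring leading/trailing blanks) is: bcaacaac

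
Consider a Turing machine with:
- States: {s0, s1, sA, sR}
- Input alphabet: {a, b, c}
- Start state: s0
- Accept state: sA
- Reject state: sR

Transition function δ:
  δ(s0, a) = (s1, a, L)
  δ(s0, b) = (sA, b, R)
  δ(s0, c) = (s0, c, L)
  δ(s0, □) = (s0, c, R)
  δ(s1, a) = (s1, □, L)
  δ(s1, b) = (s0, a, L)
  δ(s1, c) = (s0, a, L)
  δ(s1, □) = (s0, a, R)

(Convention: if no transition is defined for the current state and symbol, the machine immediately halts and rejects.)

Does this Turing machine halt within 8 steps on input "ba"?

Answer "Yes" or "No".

Execution trace:
Initial: [s0]ba
Step 1: δ(s0, b) = (sA, b, R) → b[sA]a

The machine reaches the accept state sA and halts.
The machine halted after 1 step (within the 8-step bound).

Answer: Yes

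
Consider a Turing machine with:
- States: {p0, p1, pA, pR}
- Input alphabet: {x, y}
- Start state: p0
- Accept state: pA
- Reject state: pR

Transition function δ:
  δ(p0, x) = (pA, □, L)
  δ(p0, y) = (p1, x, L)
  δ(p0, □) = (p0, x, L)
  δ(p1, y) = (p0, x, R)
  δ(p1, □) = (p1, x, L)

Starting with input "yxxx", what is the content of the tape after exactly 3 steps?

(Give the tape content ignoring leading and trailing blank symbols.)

Execution trace:
Initial: [p0]yxxx
Step 1: δ(p0, y) = (p1, x, L) → [p1]□xxxx
Step 2: δ(p1, □) = (p1, x, L) → [p1]□xxxxx
Step 3: δ(p1, □) = (p1, x, L) → [p1]□xxxxxx

After 3 steps, the tape (ignoring leading/trailing blanks) is: xxxxxx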